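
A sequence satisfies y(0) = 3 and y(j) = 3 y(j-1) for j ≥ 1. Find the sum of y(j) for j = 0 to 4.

y(1) = 3·3 = 9
y(2) = 3·9 = 27
y(3) = 3·27 = 81
y(4) = 3·81 = 243
Sum = 3 + 9 + 27 + 81 + 243 = 363

363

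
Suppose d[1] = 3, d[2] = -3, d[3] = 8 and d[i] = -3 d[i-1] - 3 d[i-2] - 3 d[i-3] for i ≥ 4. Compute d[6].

d[4] = -3*8 - 3*(-3) - 3*3 = -24
d[5] = -3*(-24) - 3*8 - 3*(-3) = 57
d[6] = -3*57 - 3*(-24) - 3*8 = -123

-123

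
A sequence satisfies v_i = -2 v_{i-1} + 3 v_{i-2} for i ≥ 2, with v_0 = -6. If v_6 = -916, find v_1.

Let v_1 = x.
v_2 = -18 - 2x
v_3 = 36 + 7x
v_4 = -126 - 20x
v_5 = 360 + 61x
v_6 = -1098 - 182x
So -1098 - 182x = -916, giving x = -1.

-1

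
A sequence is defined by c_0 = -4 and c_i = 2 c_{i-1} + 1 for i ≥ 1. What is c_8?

-769

c_1 = 2(-4) + 1 = -7
c_2 = 2(-7) + 1 = -13
c_3 = 2(-13) + 1 = -25
c_4 = 2(-25) + 1 = -49
c_5 = 2(-49) + 1 = -97
c_6 = 2(-97) + 1 = -193
c_7 = 2(-193) + 1 = -385
c_8 = 2(-385) + 1 = -769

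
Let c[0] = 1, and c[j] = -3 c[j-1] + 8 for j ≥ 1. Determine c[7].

2189

c[1] = -3·1 + 8 = 5
c[2] = -3·5 + 8 = -7
c[3] = -3·(-7) + 8 = 29
c[4] = -3·29 + 8 = -79
c[5] = -3·(-79) + 8 = 245
c[6] = -3·245 + 8 = -727
c[7] = -3·(-727) + 8 = 2189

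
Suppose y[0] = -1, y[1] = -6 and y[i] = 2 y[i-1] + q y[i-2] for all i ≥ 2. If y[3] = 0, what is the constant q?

-3

y[2] = -12 - q
y[3] = -24 - 8q
So -24 - 8q = 0, giving q = -3.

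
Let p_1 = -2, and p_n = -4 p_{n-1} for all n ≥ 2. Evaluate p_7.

-8192

p_2 = -4(-2) = 8
p_3 = -4(8) = -32
p_4 = -4(-32) = 128
p_5 = -4(128) = -512
p_6 = -4(-512) = 2048
p_7 = -4(2048) = -8192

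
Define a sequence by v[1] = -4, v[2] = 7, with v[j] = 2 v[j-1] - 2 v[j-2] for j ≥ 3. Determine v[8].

-120

v[3] = 2(7) - 2(-4) = 22
v[4] = 2(22) - 2(7) = 30
v[5] = 2(30) - 2(22) = 16
v[6] = 2(16) - 2(30) = -28
v[7] = 2(-28) - 2(16) = -88
v[8] = 2(-88) - 2(-28) = -120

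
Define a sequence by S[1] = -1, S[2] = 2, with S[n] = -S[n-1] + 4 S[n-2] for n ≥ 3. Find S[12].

26894

S[3] = -2 + 4·(-1) = -6
S[4] = -(-6) + 4·2 = 14
S[5] = -14 + 4·(-6) = -38
S[6] = -(-38) + 4·14 = 94
S[7] = -94 + 4·(-38) = -246
S[8] = -(-246) + 4·94 = 622
S[9] = -622 + 4·(-246) = -1606
S[10] = -(-1606) + 4·622 = 4094
S[11] = -4094 + 4·(-1606) = -10518
S[12] = -(-10518) + 4·4094 = 26894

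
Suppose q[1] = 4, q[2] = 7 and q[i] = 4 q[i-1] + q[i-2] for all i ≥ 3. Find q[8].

q[3] = 4·7 + 4 = 32
q[4] = 4·32 + 7 = 135
q[5] = 4·135 + 32 = 572
q[6] = 4·572 + 135 = 2423
q[7] = 4·2423 + 572 = 10264
q[8] = 4·10264 + 2423 = 43479

43479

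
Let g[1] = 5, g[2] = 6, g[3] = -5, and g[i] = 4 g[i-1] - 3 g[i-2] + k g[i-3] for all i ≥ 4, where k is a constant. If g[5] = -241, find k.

g[4] = -38 + 5k
g[5] = -137 + 26k
So -137 + 26k = -241, giving k = -4.

-4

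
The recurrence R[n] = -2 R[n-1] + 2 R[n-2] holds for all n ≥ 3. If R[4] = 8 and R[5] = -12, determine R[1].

Rearranging, R[n-2] = (R[n] + 2 R[n-1]) / 2.
R[3] = (-12 + 2·8) / 2 = 4/2 = 2
R[2] = (8 + 2·2) / 2 = 12/2 = 6
R[1] = (2 + 2·6) / 2 = 14/2 = 7

7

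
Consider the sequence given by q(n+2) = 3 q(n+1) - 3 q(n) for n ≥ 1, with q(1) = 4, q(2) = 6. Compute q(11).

q(3) = 3(6) - 3(4) = 6
q(4) = 3(6) - 3(6) = 0
q(5) = 3(0) - 3(6) = -18
q(6) = 3(-18) - 3(0) = -54
q(7) = 3(-54) - 3(-18) = -108
q(8) = 3(-108) - 3(-54) = -162
q(9) = 3(-162) - 3(-108) = -162
q(10) = 3(-162) - 3(-162) = 0
q(11) = 3(0) - 3(-162) = 486

486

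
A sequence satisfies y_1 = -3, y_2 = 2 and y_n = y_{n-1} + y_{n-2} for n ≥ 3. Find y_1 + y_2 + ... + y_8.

3

y_3 = 2 + (-3) = -1
y_4 = (-1) + 2 = 1
y_5 = 1 + (-1) = 0
y_6 = 0 + 1 = 1
y_7 = 1 + 0 = 1
y_8 = 1 + 1 = 2
Sum = (-3) + 2 + (-1) + 1 + 0 + 1 + 1 + 2 = 3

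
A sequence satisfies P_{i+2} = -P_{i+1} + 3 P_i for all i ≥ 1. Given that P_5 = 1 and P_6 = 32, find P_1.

Rearranging, P_{i-2} = (P_i + P_{i-1}) / 3.
P_4 = (32 + 1) / 3 = 33/3 = 11
P_3 = (1 + 11) / 3 = 12/3 = 4
P_2 = (11 + 4) / 3 = 15/3 = 5
P_1 = (4 + 5) / 3 = 9/3 = 3

3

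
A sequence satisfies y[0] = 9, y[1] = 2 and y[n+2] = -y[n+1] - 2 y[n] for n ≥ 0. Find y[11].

y[2] = -2 - 2*9 = -20
y[3] = -(-20) - 2*2 = 16
y[4] = -16 - 2*(-20) = 24
y[5] = -24 - 2*16 = -56
y[6] = -(-56) - 2*24 = 8
y[7] = -8 - 2*(-56) = 104
y[8] = -104 - 2*8 = -120
y[9] = -(-120) - 2*104 = -88
y[10] = -(-88) - 2*(-120) = 328
y[11] = -328 - 2*(-88) = -152

-152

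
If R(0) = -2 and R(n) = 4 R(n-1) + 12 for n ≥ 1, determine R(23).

The fixed point is 12/(1 - 4) = -4, so R(n) + 4 = 4(R(n-1) + 4).
Hence R(n) = 2·4^n - 4.
R(23) = 2·4^{23} - 4 = 2·70368744177664 - 4 = 140737488355324.

140737488355324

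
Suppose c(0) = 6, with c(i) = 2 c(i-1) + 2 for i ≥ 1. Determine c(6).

c(1) = 2·6 + 2 = 14
c(2) = 2·14 + 2 = 30
c(3) = 2·30 + 2 = 62
c(4) = 2·62 + 2 = 126
c(5) = 2·126 + 2 = 254
c(6) = 2·254 + 2 = 510

510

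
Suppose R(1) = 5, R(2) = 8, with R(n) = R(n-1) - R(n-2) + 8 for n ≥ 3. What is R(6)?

5

R(3) = 8 - 5 + 8 = 11
R(4) = 11 - 8 + 8 = 11
R(5) = 11 - 11 + 8 = 8
R(6) = 8 - 11 + 8 = 5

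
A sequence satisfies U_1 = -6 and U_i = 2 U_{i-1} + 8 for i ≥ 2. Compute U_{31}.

The fixed point is 8/(1 - 2) = -8, so U_i + 8 = 2(U_{i-1} + 8).
Hence U_i = 2·2^{i-1} - 8.
U_{31} = 2·2^{30} - 8 = 2·1073741824 - 8 = 2147483640.

2147483640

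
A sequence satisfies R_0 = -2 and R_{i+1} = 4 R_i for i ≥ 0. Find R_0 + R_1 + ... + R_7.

R_1 = 4(-2) = -8
R_2 = 4(-8) = -32
R_3 = 4(-32) = -128
R_4 = 4(-128) = -512
R_5 = 4(-512) = -2048
R_6 = 4(-2048) = -8192
R_7 = 4(-8192) = -32768
Sum = (-2) + (-8) + (-32) + (-128) + (-512) + (-2048) + (-8192) + (-32768) = -43690

-43690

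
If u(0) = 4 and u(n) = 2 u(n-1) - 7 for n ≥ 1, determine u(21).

-6291449

The fixed point is -7/(1 - 2) = 7, so u(n) - 7 = 2(u(n-1) - 7).
Hence u(n) = -3·2^n + 7.
u(21) = -3·2^{21} + 7 = -3·2097152 + 7 = -6291449.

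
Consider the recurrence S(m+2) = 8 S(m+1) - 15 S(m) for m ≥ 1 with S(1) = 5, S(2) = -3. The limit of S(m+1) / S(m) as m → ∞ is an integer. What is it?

The characteristic equation is r^2 - 8r + 15 = 0, which factors as (r - 5)(r - 3) = 0.
So the roots are 5 and 3. Since |5| > |3| and the coefficient of 5^m is non-zero, the ratio tends to 5.

5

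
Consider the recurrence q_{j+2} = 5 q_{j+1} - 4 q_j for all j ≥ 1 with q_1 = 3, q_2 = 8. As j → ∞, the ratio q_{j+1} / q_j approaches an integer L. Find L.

The characteristic equation is r^2 - 5r + 4 = 0, which factors as (r - 4)(r - 1) = 0.
So the roots are 4 and 1. Since |4| > |1| and the coefficient of 4^j is non-zero, the ratio tends to 4.

4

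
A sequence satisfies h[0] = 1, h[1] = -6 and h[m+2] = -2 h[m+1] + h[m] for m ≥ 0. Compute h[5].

-186

h[2] = -2*(-6) + 1 = 13
h[3] = -2*13 + (-6) = -32
h[4] = -2*(-32) + 13 = 77
h[5] = -2*77 + (-32) = -186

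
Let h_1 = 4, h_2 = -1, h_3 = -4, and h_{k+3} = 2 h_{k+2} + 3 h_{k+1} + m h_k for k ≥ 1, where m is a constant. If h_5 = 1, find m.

5

h_4 = -11 + 4m
h_5 = -34 + 7m
So -34 + 7m = 1, giving m = 5.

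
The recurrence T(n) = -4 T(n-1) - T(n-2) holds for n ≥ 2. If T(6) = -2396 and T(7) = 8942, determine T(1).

2

Rearranging, T(n-2) = -(T(n) + 4 T(n-1)).
T(5) = -(8942 + 4*(-2396)) = 642
T(4) = -(-2396 + 4*642) = -172
T(3) = -(642 + 4*(-172)) = 46
T(2) = -(-172 + 4*46) = -12
T(1) = -(46 + 4*(-12)) = 2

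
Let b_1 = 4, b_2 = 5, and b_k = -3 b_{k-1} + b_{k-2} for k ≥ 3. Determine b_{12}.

536057

b_3 = -3*5 + 4 = -11
b_4 = -3*(-11) + 5 = 38
b_5 = -3*38 + (-11) = -125
b_6 = -3*(-125) + 38 = 413
b_7 = -3*413 + (-125) = -1364
b_8 = -3*(-1364) + 413 = 4505
b_9 = -3*4505 + (-1364) = -14879
b_{10} = -3*(-14879) + 4505 = 49142
b_{11} = -3*49142 + (-14879) = -162305
b_{12} = -3*(-162305) + 49142 = 536057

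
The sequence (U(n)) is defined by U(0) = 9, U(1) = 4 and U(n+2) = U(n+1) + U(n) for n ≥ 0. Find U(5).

U(2) = 4 + 9 = 13
U(3) = 13 + 4 = 17
U(4) = 17 + 13 = 30
U(5) = 30 + 17 = 47

47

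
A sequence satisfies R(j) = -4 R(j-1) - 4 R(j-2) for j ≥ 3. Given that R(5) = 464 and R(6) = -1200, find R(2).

-7

Rearranging, R(j-2) = (R(j) + 4 R(j-1)) / -4.
R(4) = (-1200 + 4·464) / -4 = 656/-4 = -164
R(3) = (464 + 4·(-164)) / -4 = -192/-4 = 48
R(2) = (-164 + 4·48) / -4 = 28/-4 = -7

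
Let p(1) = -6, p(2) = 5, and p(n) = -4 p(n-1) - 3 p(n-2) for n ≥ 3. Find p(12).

-88567

p(3) = -4·5 - 3·(-6) = -2
p(4) = -4·(-2) - 3·5 = -7
p(5) = -4·(-7) - 3·(-2) = 34
p(6) = -4·34 - 3·(-7) = -115
p(7) = -4·(-115) - 3·34 = 358
p(8) = -4·358 - 3·(-115) = -1087
p(9) = -4·(-1087) - 3·358 = 3274
p(10) = -4·3274 - 3·(-1087) = -9835
p(11) = -4·(-9835) - 3·3274 = 29518
p(12) = -4·29518 - 3·(-9835) = -88567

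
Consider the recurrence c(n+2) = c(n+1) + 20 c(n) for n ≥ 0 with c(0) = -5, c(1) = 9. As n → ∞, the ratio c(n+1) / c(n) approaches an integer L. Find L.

The characteristic equation is r^2 - r - 20 = 0, which factors as (r - 5)(r + 4) = 0.
So the roots are 5 and -4. Since |5| > |-4| and the coefficient of 5^n is non-zero, the ratio tends to 5.

5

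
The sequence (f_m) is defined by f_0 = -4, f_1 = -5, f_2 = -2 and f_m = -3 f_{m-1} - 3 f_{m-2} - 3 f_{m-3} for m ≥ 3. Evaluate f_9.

f_3 = -3*(-2) - 3*(-5) - 3*(-4) = 33
f_4 = -3*33 - 3*(-2) - 3*(-5) = -78
f_5 = -3*(-78) - 3*33 - 3*(-2) = 141
f_6 = -3*141 - 3*(-78) - 3*33 = -288
f_7 = -3*(-288) - 3*141 - 3*(-78) = 675
f_8 = -3*675 - 3*(-288) - 3*141 = -1584
f_9 = -3*(-1584) - 3*675 - 3*(-288) = 3591

3591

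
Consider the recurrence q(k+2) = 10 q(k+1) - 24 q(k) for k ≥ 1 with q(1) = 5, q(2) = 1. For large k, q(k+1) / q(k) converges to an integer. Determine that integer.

6

The characteristic equation is r^2 - 10r + 24 = 0, which factors as (r - 6)(r - 4) = 0.
So the roots are 6 and 4. Since |6| > |4| and the coefficient of 6^k is non-zero, the ratio tends to 6.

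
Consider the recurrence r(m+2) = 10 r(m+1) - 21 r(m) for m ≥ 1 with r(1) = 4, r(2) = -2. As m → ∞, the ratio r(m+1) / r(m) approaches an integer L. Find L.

7

The characteristic equation is r^2 - 10r + 21 = 0, which factors as (r - 7)(r - 3) = 0.
So the roots are 7 and 3. Since |7| > |3| and the coefficient of 7^m is non-zero, the ratio tends to 7.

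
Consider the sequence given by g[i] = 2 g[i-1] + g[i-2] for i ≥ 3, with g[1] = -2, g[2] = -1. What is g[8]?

-309

g[3] = 2*(-1) + (-2) = -4
g[4] = 2*(-4) + (-1) = -9
g[5] = 2*(-9) + (-4) = -22
g[6] = 2*(-22) + (-9) = -53
g[7] = 2*(-53) + (-22) = -128
g[8] = 2*(-128) + (-53) = -309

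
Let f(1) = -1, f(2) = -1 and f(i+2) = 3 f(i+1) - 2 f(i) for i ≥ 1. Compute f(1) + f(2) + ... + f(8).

-8

f(3) = 3(-1) - 2(-1) = -1
f(4) = 3(-1) - 2(-1) = -1
f(5) = 3(-1) - 2(-1) = -1
f(6) = 3(-1) - 2(-1) = -1
f(7) = 3(-1) - 2(-1) = -1
f(8) = 3(-1) - 2(-1) = -1
Sum = (-1) + (-1) + (-1) + (-1) + (-1) + (-1) + (-1) + (-1) = -8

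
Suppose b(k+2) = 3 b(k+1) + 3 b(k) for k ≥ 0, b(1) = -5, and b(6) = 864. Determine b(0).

Let b(0) = y.
b(2) = -15 + 3y
b(3) = -60 + 9y
b(4) = -225 + 36y
b(5) = -855 + 135y
b(6) = -3240 + 513y
So -3240 + 513y = 864, giving y = 8.

8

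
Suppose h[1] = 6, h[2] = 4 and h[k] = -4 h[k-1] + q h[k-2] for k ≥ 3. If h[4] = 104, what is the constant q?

-2

h[3] = -16 + 6q
h[4] = 64 - 20q
So 64 - 20q = 104, giving q = -2.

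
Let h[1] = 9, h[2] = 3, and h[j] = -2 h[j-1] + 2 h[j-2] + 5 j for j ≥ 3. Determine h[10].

h[3] = -2·3 + 2·9 + 15 = 27
h[4] = -2·27 + 2·3 + 20 = -28
h[5] = -2·(-28) + 2·27 + 25 = 135
h[6] = -2·135 + 2·(-28) + 30 = -296
h[7] = -2·(-296) + 2·135 + 35 = 897
h[8] = -2·897 + 2·(-296) + 40 = -2346
h[9] = -2·(-2346) + 2·897 + 45 = 6531
h[10] = -2·6531 + 2·(-2346) + 50 = -17704

-17704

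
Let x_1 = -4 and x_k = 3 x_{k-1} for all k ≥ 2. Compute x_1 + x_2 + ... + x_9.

x_2 = 3*(-4) = -12
x_3 = 3*(-12) = -36
x_4 = 3*(-36) = -108
x_5 = 3*(-108) = -324
x_6 = 3*(-324) = -972
x_7 = 3*(-972) = -2916
x_8 = 3*(-2916) = -8748
x_9 = 3*(-8748) = -26244
Sum = (-4) + (-12) + (-36) + (-108) + (-324) + (-972) + (-2916) + (-8748) + (-26244) = -39364

-39364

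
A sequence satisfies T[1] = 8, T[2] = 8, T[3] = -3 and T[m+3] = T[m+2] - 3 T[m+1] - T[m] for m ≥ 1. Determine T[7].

T[4] = (-3) - 3(8) - 8 = -35
T[5] = (-35) - 3(-3) - 8 = -34
T[6] = (-34) - 3(-35) - (-3) = 74
T[7] = 74 - 3(-34) - (-35) = 211

211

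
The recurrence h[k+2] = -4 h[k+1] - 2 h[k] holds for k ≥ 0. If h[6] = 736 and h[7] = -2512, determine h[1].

Rearranging, h[k-2] = (h[k] + 4 h[k-1]) / -2.
h[5] = (-2512 + 4·736) / -2 = 432/-2 = -216
h[4] = (736 + 4·(-216)) / -2 = -128/-2 = 64
h[3] = (-216 + 4·64) / -2 = 40/-2 = -20
h[2] = (64 + 4·(-20)) / -2 = -16/-2 = 8
h[1] = (-20 + 4·8) / -2 = 12/-2 = -6

-6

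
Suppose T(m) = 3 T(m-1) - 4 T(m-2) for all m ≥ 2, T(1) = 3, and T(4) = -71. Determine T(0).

4

Let T(0) = y.
T(2) = 9 - 4y
T(3) = 15 - 12y
T(4) = 9 - 20y
So 9 - 20y = -71, giving y = 4.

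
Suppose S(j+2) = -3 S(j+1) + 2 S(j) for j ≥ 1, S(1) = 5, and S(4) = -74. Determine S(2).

-4

Let S(2) = x.
S(3) = 10 - 3x
S(4) = -30 + 11x
So -30 + 11x = -74, giving x = -4.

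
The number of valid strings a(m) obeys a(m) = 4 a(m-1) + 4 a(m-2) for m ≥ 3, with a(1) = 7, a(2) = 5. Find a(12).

63484928

a(3) = 4·5 + 4·7 = 48
a(4) = 4·48 + 4·5 = 212
a(5) = 4·212 + 4·48 = 1040
a(6) = 4·1040 + 4·212 = 5008
a(7) = 4·5008 + 4·1040 = 24192
a(8) = 4·24192 + 4·5008 = 116800
a(9) = 4·116800 + 4·24192 = 563968
a(10) = 4·563968 + 4·116800 = 2723072
a(11) = 4·2723072 + 4·563968 = 13148160
a(12) = 4·13148160 + 4·2723072 = 63484928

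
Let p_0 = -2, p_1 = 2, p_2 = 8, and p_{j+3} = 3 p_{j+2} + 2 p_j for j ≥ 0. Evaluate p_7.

2120

p_3 = 3(8) + 2(-2) = 20
p_4 = 3(20) + 2(2) = 64
p_5 = 3(64) + 2(8) = 208
p_6 = 3(208) + 2(20) = 664
p_7 = 3(664) + 2(64) = 2120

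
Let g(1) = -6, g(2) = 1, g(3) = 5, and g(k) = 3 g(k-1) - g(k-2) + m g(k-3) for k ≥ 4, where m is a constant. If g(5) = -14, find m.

g(4) = 14 - 6m
g(5) = 37 - 17m
So 37 - 17m = -14, giving m = 3.

3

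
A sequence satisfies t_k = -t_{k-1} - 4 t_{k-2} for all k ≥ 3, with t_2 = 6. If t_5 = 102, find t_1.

Let t_1 = y.
t_3 = -6 - 4y
t_4 = -18 + 4y
t_5 = 42 + 12y
So 42 + 12y = 102, giving y = 5.

5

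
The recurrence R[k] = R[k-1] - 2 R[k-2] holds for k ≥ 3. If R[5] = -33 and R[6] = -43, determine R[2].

7

Rearranging, R[k-2] = (R[k] - R[k-1]) / -2.
R[4] = (-43 - (-33)) / -2 = -10/-2 = 5
R[3] = (-33 - 5) / -2 = -38/-2 = 19
R[2] = (5 - 19) / -2 = -14/-2 = 7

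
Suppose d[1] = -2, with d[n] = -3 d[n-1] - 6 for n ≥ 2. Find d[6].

d[2] = -3·(-2) - 6 = 0
d[3] = -3·0 - 6 = -6
d[4] = -3·(-6) - 6 = 12
d[5] = -3·12 - 6 = -42
d[6] = -3·(-42) - 6 = 120

120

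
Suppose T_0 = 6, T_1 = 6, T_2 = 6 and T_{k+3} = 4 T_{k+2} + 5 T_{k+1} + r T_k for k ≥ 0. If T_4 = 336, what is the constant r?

3

T_3 = 54 + 6r
T_4 = 246 + 30r
So 246 + 30r = 336, giving r = 3.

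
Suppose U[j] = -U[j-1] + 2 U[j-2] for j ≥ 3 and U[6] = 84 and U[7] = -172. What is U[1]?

-4

Rearranging, U[j-2] = (U[j] + U[j-1]) / 2.
U[5] = (-172 + 84) / 2 = -88/2 = -44
U[4] = (84 + (-44)) / 2 = 40/2 = 20
U[3] = (-44 + 20) / 2 = -24/2 = -12
U[2] = (20 + (-12)) / 2 = 8/2 = 4
U[1] = (-12 + 4) / 2 = -8/2 = -4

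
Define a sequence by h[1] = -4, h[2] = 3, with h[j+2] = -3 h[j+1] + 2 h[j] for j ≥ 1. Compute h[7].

h[3] = -3·3 + 2·(-4) = -17
h[4] = -3·(-17) + 2·3 = 57
h[5] = -3·57 + 2·(-17) = -205
h[6] = -3·(-205) + 2·57 = 729
h[7] = -3·729 + 2·(-205) = -2597

-2597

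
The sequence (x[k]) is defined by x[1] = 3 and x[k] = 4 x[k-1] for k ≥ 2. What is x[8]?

49152

x[2] = 4(3) = 12
x[3] = 4(12) = 48
x[4] = 4(48) = 192
x[5] = 4(192) = 768
x[6] = 4(768) = 3072
x[7] = 4(3072) = 12288
x[8] = 4(12288) = 49152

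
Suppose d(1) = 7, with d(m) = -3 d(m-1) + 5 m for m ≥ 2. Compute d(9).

d(2) = -3·7 + 10 = -11
d(3) = -3·(-11) + 15 = 48
d(4) = -3·48 + 20 = -124
d(5) = -3·(-124) + 25 = 397
d(6) = -3·397 + 30 = -1161
d(7) = -3·(-1161) + 35 = 3518
d(8) = -3·3518 + 40 = -10514
d(9) = -3·(-10514) + 45 = 31587

31587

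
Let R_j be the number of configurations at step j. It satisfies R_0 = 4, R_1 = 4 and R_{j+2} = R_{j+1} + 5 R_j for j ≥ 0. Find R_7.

3124

R_2 = 4 + 5*4 = 24
R_3 = 24 + 5*4 = 44
R_4 = 44 + 5*24 = 164
R_5 = 164 + 5*44 = 384
R_6 = 384 + 5*164 = 1204
R_7 = 1204 + 5*384 = 3124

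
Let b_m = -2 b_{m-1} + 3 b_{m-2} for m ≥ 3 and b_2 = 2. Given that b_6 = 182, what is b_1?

Let b_1 = z.
b_3 = -4 + 3z
b_4 = 14 - 6z
b_5 = -40 + 21z
b_6 = 122 - 60z
So 122 - 60z = 182, giving z = -1.

-1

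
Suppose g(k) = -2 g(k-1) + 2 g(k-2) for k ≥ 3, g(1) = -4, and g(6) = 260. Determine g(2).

3

Let g(2) = y.
g(3) = -8 - 2y
g(4) = 16 + 6y
g(5) = -48 - 16y
g(6) = 128 + 44y
So 128 + 44y = 260, giving y = 3.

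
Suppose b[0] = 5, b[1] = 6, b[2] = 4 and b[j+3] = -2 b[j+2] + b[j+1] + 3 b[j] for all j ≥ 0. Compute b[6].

b[3] = -2·4 + 6 + 3·5 = 13
b[4] = -2·13 + 4 + 3·6 = -4
b[5] = -2·(-4) + 13 + 3·4 = 33
b[6] = -2·33 + (-4) + 3·13 = -31

-31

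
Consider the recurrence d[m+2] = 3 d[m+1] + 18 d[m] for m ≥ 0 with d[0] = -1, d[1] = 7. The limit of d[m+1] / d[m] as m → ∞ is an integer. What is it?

6

The characteristic equation is r^2 - 3r - 18 = 0, which factors as (r - 6)(r + 3) = 0.
So the roots are 6 and -3. Since |6| > |-3| and the coefficient of 6^m is non-zero, the ratio tends to 6.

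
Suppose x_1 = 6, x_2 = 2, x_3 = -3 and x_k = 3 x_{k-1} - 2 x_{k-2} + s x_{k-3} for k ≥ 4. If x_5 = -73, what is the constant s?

-2

x_4 = -13 + 6s
x_5 = -33 + 20s
So -33 + 20s = -73, giving s = -2.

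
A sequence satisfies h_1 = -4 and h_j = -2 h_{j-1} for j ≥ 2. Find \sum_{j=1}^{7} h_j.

-172

h_2 = -2(-4) = 8
h_3 = -2(8) = -16
h_4 = -2(-16) = 32
h_5 = -2(32) = -64
h_6 = -2(-64) = 128
h_7 = -2(128) = -256
Sum = (-4) + 8 + (-16) + 32 + (-64) + 128 + (-256) = -172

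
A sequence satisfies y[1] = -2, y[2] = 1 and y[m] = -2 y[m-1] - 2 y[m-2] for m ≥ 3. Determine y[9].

y[3] = -2*1 - 2*(-2) = 2
y[4] = -2*2 - 2*1 = -6
y[5] = -2*(-6) - 2*2 = 8
y[6] = -2*8 - 2*(-6) = -4
y[7] = -2*(-4) - 2*8 = -8
y[8] = -2*(-8) - 2*(-4) = 24
y[9] = -2*24 - 2*(-8) = -32

-32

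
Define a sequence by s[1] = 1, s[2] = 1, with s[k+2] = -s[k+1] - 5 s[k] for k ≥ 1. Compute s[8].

s[3] = -1 - 5*1 = -6
s[4] = -(-6) - 5*1 = 1
s[5] = -1 - 5*(-6) = 29
s[6] = -29 - 5*1 = -34
s[7] = -(-34) - 5*29 = -111
s[8] = -(-111) - 5*(-34) = 281

281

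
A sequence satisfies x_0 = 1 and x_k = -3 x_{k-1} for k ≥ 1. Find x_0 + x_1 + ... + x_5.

-182

x_1 = -3*1 = -3
x_2 = -3*(-3) = 9
x_3 = -3*9 = -27
x_4 = -3*(-27) = 81
x_5 = -3*81 = -243
Sum = 1 + (-3) + 9 + (-27) + 81 + (-243) = -182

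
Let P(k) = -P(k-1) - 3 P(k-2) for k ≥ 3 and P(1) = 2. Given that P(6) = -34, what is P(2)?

Let P(2) = x.
P(3) = -6 - x
P(4) = 6 - 2x
P(5) = 12 + 5x
P(6) = -30 + x
So -30 + x = -34, giving x = -4.

-4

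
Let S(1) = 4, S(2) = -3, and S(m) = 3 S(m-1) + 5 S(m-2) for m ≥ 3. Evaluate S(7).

S(3) = 3*(-3) + 5*4 = 11
S(4) = 3*11 + 5*(-3) = 18
S(5) = 3*18 + 5*11 = 109
S(6) = 3*109 + 5*18 = 417
S(7) = 3*417 + 5*109 = 1796

1796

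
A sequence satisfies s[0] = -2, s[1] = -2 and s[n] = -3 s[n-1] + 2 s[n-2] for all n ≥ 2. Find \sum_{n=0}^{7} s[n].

-1212

s[2] = -3*(-2) + 2*(-2) = 2
s[3] = -3*2 + 2*(-2) = -10
s[4] = -3*(-10) + 2*2 = 34
s[5] = -3*34 + 2*(-10) = -122
s[6] = -3*(-122) + 2*34 = 434
s[7] = -3*434 + 2*(-122) = -1546
Sum = (-2) + (-2) + 2 + (-10) + 34 + (-122) + 434 + (-1546) = -1212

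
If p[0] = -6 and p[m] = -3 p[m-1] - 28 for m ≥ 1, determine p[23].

-94143178834

The fixed point is -28/(1 + 3) = -7, so p[m] + 7 = -3(p[m-1] + 7).
Hence p[m] = 1·(-3)^m - 7.
p[23] = 1·(-3)^{23} - 7 = 1·-94143178827 - 7 = -94143178834.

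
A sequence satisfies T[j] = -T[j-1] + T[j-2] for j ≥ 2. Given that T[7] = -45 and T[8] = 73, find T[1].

Rearranging, T[j-2] = T[j] + T[j-1].
T[6] = 73 + (-45) = 28
T[5] = -45 + 28 = -17
T[4] = 28 + (-17) = 11
T[3] = -17 + 11 = -6
T[2] = 11 + (-6) = 5
T[1] = -6 + 5 = -1

-1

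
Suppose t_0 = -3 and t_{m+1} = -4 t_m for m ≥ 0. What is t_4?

-768

t_1 = -4*(-3) = 12
t_2 = -4*12 = -48
t_3 = -4*(-48) = 192
t_4 = -4*192 = -768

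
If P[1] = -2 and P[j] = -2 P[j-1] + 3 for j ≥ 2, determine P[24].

The fixed point is 3/(1 + 2) = 1, so P[j] - 1 = -2(P[j-1] - 1).
Hence P[j] = -3·(-2)^{j-1} + 1.
P[24] = -3·(-2)^{23} + 1 = -3·-8388608 + 1 = 25165825.

25165825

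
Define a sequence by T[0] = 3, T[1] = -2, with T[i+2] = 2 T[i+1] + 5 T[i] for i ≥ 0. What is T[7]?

2752

T[2] = 2·(-2) + 5·3 = 11
T[3] = 2·11 + 5·(-2) = 12
T[4] = 2·12 + 5·11 = 79
T[5] = 2·79 + 5·12 = 218
T[6] = 2·218 + 5·79 = 831
T[7] = 2·831 + 5·218 = 2752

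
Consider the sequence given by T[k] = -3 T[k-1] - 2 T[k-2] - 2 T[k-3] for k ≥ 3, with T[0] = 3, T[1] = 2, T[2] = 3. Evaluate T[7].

T[3] = -3·3 - 2·2 - 2·3 = -19
T[4] = -3·(-19) - 2·3 - 2·2 = 47
T[5] = -3·47 - 2·(-19) - 2·3 = -109
T[6] = -3·(-109) - 2·47 - 2·(-19) = 271
T[7] = -3·271 - 2·(-109) - 2·47 = -689

-689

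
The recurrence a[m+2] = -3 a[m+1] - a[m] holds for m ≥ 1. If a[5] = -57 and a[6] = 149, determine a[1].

-6

Rearranging, a[m-2] = -(a[m] + 3 a[m-1]).
a[4] = -(149 + 3·(-57)) = 22
a[3] = -(-57 + 3·22) = -9
a[2] = -(22 + 3·(-9)) = 5
a[1] = -(-9 + 3·5) = -6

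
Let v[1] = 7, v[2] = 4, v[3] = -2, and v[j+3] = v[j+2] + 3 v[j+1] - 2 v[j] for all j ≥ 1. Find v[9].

v[4] = (-2) + 3(4) - 2(7) = -4
v[5] = (-4) + 3(-2) - 2(4) = -18
v[6] = (-18) + 3(-4) - 2(-2) = -26
v[7] = (-26) + 3(-18) - 2(-4) = -72
v[8] = (-72) + 3(-26) - 2(-18) = -114
v[9] = (-114) + 3(-72) - 2(-26) = -278

-278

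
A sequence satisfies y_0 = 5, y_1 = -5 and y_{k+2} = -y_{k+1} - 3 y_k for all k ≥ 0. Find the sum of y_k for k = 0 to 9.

y_2 = -(-5) - 3(5) = -10
y_3 = -(-10) - 3(-5) = 25
y_4 = -25 - 3(-10) = 5
y_5 = -5 - 3(25) = -80
y_6 = -(-80) - 3(5) = 65
y_7 = -65 - 3(-80) = 175
y_8 = -175 - 3(65) = -370
y_9 = -(-370) - 3(175) = -155
Sum = 5 + (-5) + (-10) + 25 + 5 + (-80) + 65 + 175 + (-370) + (-155) = -345

-345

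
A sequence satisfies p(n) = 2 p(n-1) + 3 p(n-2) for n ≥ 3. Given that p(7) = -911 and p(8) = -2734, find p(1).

-1

Rearranging, p(n-2) = (p(n) - 2 p(n-1)) / 3.
p(6) = (-2734 - 2*(-911)) / 3 = -912/3 = -304
p(5) = (-911 - 2*(-304)) / 3 = -303/3 = -101
p(4) = (-304 - 2*(-101)) / 3 = -102/3 = -34
p(3) = (-101 - 2*(-34)) / 3 = -33/3 = -11
p(2) = (-34 - 2*(-11)) / 3 = -12/3 = -4
p(1) = (-11 - 2*(-4)) / 3 = -3/3 = -1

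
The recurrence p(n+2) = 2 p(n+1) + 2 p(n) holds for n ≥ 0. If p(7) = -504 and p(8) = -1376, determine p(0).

Rearranging, p(n-2) = (p(n) - 2 p(n-1)) / 2.
p(6) = (-1376 - 2*(-504)) / 2 = -368/2 = -184
p(5) = (-504 - 2*(-184)) / 2 = -136/2 = -68
p(4) = (-184 - 2*(-68)) / 2 = -48/2 = -24
p(3) = (-68 - 2*(-24)) / 2 = -20/2 = -10
p(2) = (-24 - 2*(-10)) / 2 = -4/2 = -2
p(1) = (-10 - 2*(-2)) / 2 = -6/2 = -3
p(0) = (-2 - 2*(-3)) / 2 = 4/2 = 2

2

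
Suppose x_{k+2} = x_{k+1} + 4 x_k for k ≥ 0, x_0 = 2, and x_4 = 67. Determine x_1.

Let x_1 = y.
x_2 = 8 + y
x_3 = 8 + 5y
x_4 = 40 + 9y
So 40 + 9y = 67, giving y = 3.

3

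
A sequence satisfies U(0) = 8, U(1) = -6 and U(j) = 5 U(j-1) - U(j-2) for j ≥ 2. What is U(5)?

-4226

U(2) = 5·(-6) - 8 = -38
U(3) = 5·(-38) - (-6) = -184
U(4) = 5·(-184) - (-38) = -882
U(5) = 5·(-882) - (-184) = -4226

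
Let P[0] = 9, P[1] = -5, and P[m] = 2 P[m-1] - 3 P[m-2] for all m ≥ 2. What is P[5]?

163

P[2] = 2*(-5) - 3*9 = -37
P[3] = 2*(-37) - 3*(-5) = -59
P[4] = 2*(-59) - 3*(-37) = -7
P[5] = 2*(-7) - 3*(-59) = 163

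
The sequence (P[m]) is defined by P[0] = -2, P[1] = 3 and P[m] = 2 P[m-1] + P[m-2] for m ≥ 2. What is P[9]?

P[2] = 2(3) + (-2) = 4
P[3] = 2(4) + 3 = 11
P[4] = 2(11) + 4 = 26
P[5] = 2(26) + 11 = 63
P[6] = 2(63) + 26 = 152
P[7] = 2(152) + 63 = 367
P[8] = 2(367) + 152 = 886
P[9] = 2(886) + 367 = 2139

2139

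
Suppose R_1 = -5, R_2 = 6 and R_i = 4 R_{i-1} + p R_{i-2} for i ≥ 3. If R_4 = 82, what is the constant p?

R_3 = 24 - 5p
R_4 = 96 - 14p
So 96 - 14p = 82, giving p = 1.

1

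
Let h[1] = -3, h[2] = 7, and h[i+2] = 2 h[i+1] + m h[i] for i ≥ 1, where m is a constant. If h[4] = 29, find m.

h[3] = 14 - 3m
h[4] = 28 + m
So 28 + m = 29, giving m = 1.

1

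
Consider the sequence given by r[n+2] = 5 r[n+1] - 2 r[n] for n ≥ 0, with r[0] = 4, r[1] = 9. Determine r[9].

1502799

r[2] = 5·9 - 2·4 = 37
r[3] = 5·37 - 2·9 = 167
r[4] = 5·167 - 2·37 = 761
r[5] = 5·761 - 2·167 = 3471
r[6] = 5·3471 - 2·761 = 15833
r[7] = 5·15833 - 2·3471 = 72223
r[8] = 5·72223 - 2·15833 = 329449
r[9] = 5·329449 - 2·72223 = 1502799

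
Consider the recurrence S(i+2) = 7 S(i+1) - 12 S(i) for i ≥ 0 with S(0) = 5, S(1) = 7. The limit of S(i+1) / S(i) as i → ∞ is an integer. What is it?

The characteristic equation is r^2 - 7r + 12 = 0, which factors as (r - 4)(r - 3) = 0.
So the roots are 4 and 3. Since |4| > |3| and the coefficient of 4^i is non-zero, the ratio tends to 4.

4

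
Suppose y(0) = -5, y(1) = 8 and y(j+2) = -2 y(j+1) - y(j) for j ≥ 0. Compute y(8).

-29

y(2) = -2*8 - (-5) = -11
y(3) = -2*(-11) - 8 = 14
y(4) = -2*14 - (-11) = -17
y(5) = -2*(-17) - 14 = 20
y(6) = -2*20 - (-17) = -23
y(7) = -2*(-23) - 20 = 26
y(8) = -2*26 - (-23) = -29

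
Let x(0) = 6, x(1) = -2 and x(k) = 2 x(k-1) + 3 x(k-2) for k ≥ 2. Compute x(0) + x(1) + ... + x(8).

x(2) = 2·(-2) + 3·6 = 14
x(3) = 2·14 + 3·(-2) = 22
x(4) = 2·22 + 3·14 = 86
x(5) = 2·86 + 3·22 = 238
x(6) = 2·238 + 3·86 = 734
x(7) = 2·734 + 3·238 = 2182
x(8) = 2·2182 + 3·734 = 6566
Sum = 6 + (-2) + 14 + 22 + 86 + 238 + 734 + 2182 + 6566 = 9846

9846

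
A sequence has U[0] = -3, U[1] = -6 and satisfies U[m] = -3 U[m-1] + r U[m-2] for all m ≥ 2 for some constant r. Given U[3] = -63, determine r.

-3

U[2] = 18 - 3r
U[3] = -54 + 3r
So -54 + 3r = -63, giving r = -3.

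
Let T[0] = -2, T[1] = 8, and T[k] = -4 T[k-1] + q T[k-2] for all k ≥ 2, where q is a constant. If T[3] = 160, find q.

T[2] = -32 - 2q
T[3] = 128 + 16q
So 128 + 16q = 160, giving q = 2.

2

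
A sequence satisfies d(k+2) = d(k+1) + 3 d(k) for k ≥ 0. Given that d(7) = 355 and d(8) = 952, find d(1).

Rearranging, d(k-2) = (d(k) - d(k-1)) / 3.
d(6) = (952 - 355) / 3 = 597/3 = 199
d(5) = (355 - 199) / 3 = 156/3 = 52
d(4) = (199 - 52) / 3 = 147/3 = 49
d(3) = (52 - 49) / 3 = 3/3 = 1
d(2) = (49 - 1) / 3 = 48/3 = 16
d(1) = (1 - 16) / 3 = -15/3 = -5

-5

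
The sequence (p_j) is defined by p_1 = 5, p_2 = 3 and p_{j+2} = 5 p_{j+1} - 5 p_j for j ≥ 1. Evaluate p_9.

p_3 = 5(3) - 5(5) = -10
p_4 = 5(-10) - 5(3) = -65
p_5 = 5(-65) - 5(-10) = -275
p_6 = 5(-275) - 5(-65) = -1050
p_7 = 5(-1050) - 5(-275) = -3875
p_8 = 5(-3875) - 5(-1050) = -14125
p_9 = 5(-14125) - 5(-3875) = -51250

-51250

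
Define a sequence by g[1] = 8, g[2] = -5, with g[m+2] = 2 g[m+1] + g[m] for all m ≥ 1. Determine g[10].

-1661

g[3] = 2*(-5) + 8 = -2
g[4] = 2*(-2) + (-5) = -9
g[5] = 2*(-9) + (-2) = -20
g[6] = 2*(-20) + (-9) = -49
g[7] = 2*(-49) + (-20) = -118
g[8] = 2*(-118) + (-49) = -285
g[9] = 2*(-285) + (-118) = -688
g[10] = 2*(-688) + (-285) = -1661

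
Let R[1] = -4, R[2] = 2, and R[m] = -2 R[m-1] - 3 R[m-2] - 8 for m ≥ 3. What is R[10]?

R[3] = -2·2 - 3·(-4) - 8 = 0
R[4] = -2·0 - 3·2 - 8 = -14
R[5] = -2·(-14) - 3·0 - 8 = 20
R[6] = -2·20 - 3·(-14) - 8 = -6
R[7] = -2·(-6) - 3·20 - 8 = -56
R[8] = -2·(-56) - 3·(-6) - 8 = 122
R[9] = -2·122 - 3·(-56) - 8 = -84
R[10] = -2·(-84) - 3·122 - 8 = -206

-206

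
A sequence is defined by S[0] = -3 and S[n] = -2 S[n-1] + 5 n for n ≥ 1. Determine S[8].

-1038

S[1] = -2(-3) + 5 = 11
S[2] = -2(11) + 10 = -12
S[3] = -2(-12) + 15 = 39
S[4] = -2(39) + 20 = -58
S[5] = -2(-58) + 25 = 141
S[6] = -2(141) + 30 = -252
S[7] = -2(-252) + 35 = 539
S[8] = -2(539) + 40 = -1038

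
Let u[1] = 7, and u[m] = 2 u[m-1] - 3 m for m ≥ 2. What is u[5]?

u[2] = 2(7) - 6 = 8
u[3] = 2(8) - 9 = 7
u[4] = 2(7) - 12 = 2
u[5] = 2(2) - 15 = -11

-11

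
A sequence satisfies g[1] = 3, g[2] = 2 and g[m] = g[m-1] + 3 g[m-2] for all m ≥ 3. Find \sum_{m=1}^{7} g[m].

g[3] = 2 + 3(3) = 11
g[4] = 11 + 3(2) = 17
g[5] = 17 + 3(11) = 50
g[6] = 50 + 3(17) = 101
g[7] = 101 + 3(50) = 251
Sum = 3 + 2 + 11 + 17 + 50 + 101 + 251 = 435

435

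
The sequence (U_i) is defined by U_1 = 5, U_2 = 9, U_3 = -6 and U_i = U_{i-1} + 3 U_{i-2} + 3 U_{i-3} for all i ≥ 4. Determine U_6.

135

U_4 = (-6) + 3*9 + 3*5 = 36
U_5 = 36 + 3*(-6) + 3*9 = 45
U_6 = 45 + 3*36 + 3*(-6) = 135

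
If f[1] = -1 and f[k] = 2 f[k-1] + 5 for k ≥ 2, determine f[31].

4294967291

The fixed point is 5/(1 - 2) = -5, so f[k] + 5 = 2(f[k-1] + 5).
Hence f[k] = 4·2^{k-1} - 5.
f[31] = 4·2^{30} - 5 = 4·1073741824 - 5 = 4294967291.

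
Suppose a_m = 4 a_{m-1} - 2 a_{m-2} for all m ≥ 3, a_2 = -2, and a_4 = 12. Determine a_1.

Let a_1 = w.
a_3 = -8 - 2w
a_4 = -28 - 8w
So -28 - 8w = 12, giving w = -5.

-5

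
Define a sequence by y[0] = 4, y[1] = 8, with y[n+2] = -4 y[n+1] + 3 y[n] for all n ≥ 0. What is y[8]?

-222140

y[2] = -4·8 + 3·4 = -20
y[3] = -4·(-20) + 3·8 = 104
y[4] = -4·104 + 3·(-20) = -476
y[5] = -4·(-476) + 3·104 = 2216
y[6] = -4·2216 + 3·(-476) = -10292
y[7] = -4·(-10292) + 3·2216 = 47816
y[8] = -4·47816 + 3·(-10292) = -222140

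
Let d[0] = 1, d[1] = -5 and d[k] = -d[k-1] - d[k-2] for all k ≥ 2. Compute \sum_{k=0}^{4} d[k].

d[2] = -(-5) - 1 = 4
d[3] = -4 - (-5) = 1
d[4] = -1 - 4 = -5
Sum = 1 + (-5) + 4 + 1 + (-5) = -4

-4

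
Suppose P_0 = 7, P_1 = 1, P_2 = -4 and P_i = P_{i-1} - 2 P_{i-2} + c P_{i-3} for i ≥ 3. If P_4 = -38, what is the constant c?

P_3 = -6 + 7c
P_4 = 2 + 8c
So 2 + 8c = -38, giving c = -5.

-5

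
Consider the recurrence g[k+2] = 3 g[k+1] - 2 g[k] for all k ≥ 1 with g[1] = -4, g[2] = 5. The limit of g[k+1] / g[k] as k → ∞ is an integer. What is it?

2

The characteristic equation is r^2 - 3r + 2 = 0, which factors as (r - 2)(r - 1) = 0.
So the roots are 2 and 1. Since |2| > |1| and the coefficient of 2^k is non-zero, the ratio tends to 2.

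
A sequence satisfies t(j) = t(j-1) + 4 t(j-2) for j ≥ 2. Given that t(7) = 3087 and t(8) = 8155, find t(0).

7

Rearranging, t(j-2) = (t(j) - t(j-1)) / 4.
t(6) = (8155 - 3087) / 4 = 5068/4 = 1267
t(5) = (3087 - 1267) / 4 = 1820/4 = 455
t(4) = (1267 - 455) / 4 = 812/4 = 203
t(3) = (455 - 203) / 4 = 252/4 = 63
t(2) = (203 - 63) / 4 = 140/4 = 35
t(1) = (63 - 35) / 4 = 28/4 = 7
t(0) = (35 - 7) / 4 = 28/4 = 7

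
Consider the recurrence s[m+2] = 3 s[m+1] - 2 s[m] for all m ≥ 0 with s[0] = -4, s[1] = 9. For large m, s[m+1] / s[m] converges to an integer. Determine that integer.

The characteristic equation is r^2 - 3r + 2 = 0, which factors as (r - 2)(r - 1) = 0.
So the roots are 2 and 1. Since |2| > |1| and the coefficient of 2^m is non-zero, the ratio tends to 2.

2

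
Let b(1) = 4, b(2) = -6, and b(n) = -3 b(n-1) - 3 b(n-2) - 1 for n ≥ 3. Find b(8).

b(3) = -3(-6) - 3(4) - 1 = 5
b(4) = -3(5) - 3(-6) - 1 = 2
b(5) = -3(2) - 3(5) - 1 = -22
b(6) = -3(-22) - 3(2) - 1 = 59
b(7) = -3(59) - 3(-22) - 1 = -112
b(8) = -3(-112) - 3(59) - 1 = 158

158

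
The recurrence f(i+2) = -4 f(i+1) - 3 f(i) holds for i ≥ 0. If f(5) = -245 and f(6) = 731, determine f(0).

Rearranging, f(i-2) = (f(i) + 4 f(i-1)) / -3.
f(4) = (731 + 4·(-245)) / -3 = -249/-3 = 83
f(3) = (-245 + 4·83) / -3 = 87/-3 = -29
f(2) = (83 + 4·(-29)) / -3 = -33/-3 = 11
f(1) = (-29 + 4·11) / -3 = 15/-3 = -5
f(0) = (11 + 4·(-5)) / -3 = -9/-3 = 3

3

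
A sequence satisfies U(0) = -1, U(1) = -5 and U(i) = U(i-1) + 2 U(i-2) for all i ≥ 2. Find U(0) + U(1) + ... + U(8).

-1021

U(2) = (-5) + 2*(-1) = -7
U(3) = (-7) + 2*(-5) = -17
U(4) = (-17) + 2*(-7) = -31
U(5) = (-31) + 2*(-17) = -65
U(6) = (-65) + 2*(-31) = -127
U(7) = (-127) + 2*(-65) = -257
U(8) = (-257) + 2*(-127) = -511
Sum = (-1) + (-5) + (-7) + (-17) + (-31) + (-65) + (-127) + (-257) + (-511) = -1021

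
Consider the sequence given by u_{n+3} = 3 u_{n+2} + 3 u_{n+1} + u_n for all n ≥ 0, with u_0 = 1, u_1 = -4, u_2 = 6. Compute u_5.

u_3 = 3(6) + 3(-4) + 1 = 7
u_4 = 3(7) + 3(6) + (-4) = 35
u_5 = 3(35) + 3(7) + 6 = 132

132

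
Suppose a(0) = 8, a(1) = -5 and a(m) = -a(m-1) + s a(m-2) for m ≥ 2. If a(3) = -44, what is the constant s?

a(2) = 5 + 8s
a(3) = -5 - 13s
So -5 - 13s = -44, giving s = 3.

3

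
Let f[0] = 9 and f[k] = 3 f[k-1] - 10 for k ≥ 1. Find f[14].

19131881

The fixed point is -10/(1 - 3) = 5, so f[k] - 5 = 3(f[k-1] - 5).
Hence f[k] = 4·3^k + 5.
f[14] = 4·3^{14} + 5 = 4·4782969 + 5 = 19131881.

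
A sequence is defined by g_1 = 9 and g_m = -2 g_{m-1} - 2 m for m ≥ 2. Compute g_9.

g_2 = -2·9 - 4 = -22
g_3 = -2·(-22) - 6 = 38
g_4 = -2·38 - 8 = -84
g_5 = -2·(-84) - 10 = 158
g_6 = -2·158 - 12 = -328
g_7 = -2·(-328) - 14 = 642
g_8 = -2·642 - 16 = -1300
g_9 = -2·(-1300) - 18 = 2582

2582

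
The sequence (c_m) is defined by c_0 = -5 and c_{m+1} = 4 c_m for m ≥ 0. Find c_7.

-81920

c_1 = 4·(-5) = -20
c_2 = 4·(-20) = -80
c_3 = 4·(-80) = -320
c_4 = 4·(-320) = -1280
c_5 = 4·(-1280) = -5120
c_6 = 4·(-5120) = -20480
c_7 = 4·(-20480) = -81920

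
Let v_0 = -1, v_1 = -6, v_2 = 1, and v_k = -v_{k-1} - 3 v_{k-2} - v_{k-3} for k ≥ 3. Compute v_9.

v_3 = -1 - 3·(-6) - (-1) = 18
v_4 = -18 - 3·1 - (-6) = -15
v_5 = -(-15) - 3·18 - 1 = -40
v_6 = -(-40) - 3·(-15) - 18 = 67
v_7 = -67 - 3·(-40) - (-15) = 68
v_8 = -68 - 3·67 - (-40) = -229
v_9 = -(-229) - 3·68 - 67 = -42

-42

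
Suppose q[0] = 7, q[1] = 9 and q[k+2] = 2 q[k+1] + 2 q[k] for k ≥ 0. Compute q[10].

q[2] = 2*9 + 2*7 = 32
q[3] = 2*32 + 2*9 = 82
q[4] = 2*82 + 2*32 = 228
q[5] = 2*228 + 2*82 = 620
q[6] = 2*620 + 2*228 = 1696
q[7] = 2*1696 + 2*620 = 4632
q[8] = 2*4632 + 2*1696 = 12656
q[9] = 2*12656 + 2*4632 = 34576
q[10] = 2*34576 + 2*12656 = 94464

94464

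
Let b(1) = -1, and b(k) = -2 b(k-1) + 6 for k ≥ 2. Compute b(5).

-46

b(2) = -2*(-1) + 6 = 8
b(3) = -2*8 + 6 = -10
b(4) = -2*(-10) + 6 = 26
b(5) = -2*26 + 6 = -46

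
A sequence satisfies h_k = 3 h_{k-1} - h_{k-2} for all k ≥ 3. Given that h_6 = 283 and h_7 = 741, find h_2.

Rearranging, h_{k-2} = -(h_k - 3 h_{k-1}).
h_5 = -(741 - 3·283) = 108
h_4 = -(283 - 3·108) = 41
h_3 = -(108 - 3·41) = 15
h_2 = -(41 - 3·15) = 4

4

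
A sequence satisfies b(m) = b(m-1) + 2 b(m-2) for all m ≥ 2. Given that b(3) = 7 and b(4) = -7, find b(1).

7

Rearranging, b(m-2) = (b(m) - b(m-1)) / 2.
b(2) = (-7 - 7) / 2 = -14/2 = -7
b(1) = (7 - (-7)) / 2 = 14/2 = 7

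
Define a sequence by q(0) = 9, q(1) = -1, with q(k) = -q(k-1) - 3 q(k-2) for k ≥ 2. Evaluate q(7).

q(2) = -(-1) - 3*9 = -26
q(3) = -(-26) - 3*(-1) = 29
q(4) = -29 - 3*(-26) = 49
q(5) = -49 - 3*29 = -136
q(6) = -(-136) - 3*49 = -11
q(7) = -(-11) - 3*(-136) = 419

419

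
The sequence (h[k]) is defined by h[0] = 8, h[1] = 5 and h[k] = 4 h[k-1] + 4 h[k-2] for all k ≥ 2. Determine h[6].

h[2] = 4(5) + 4(8) = 52
h[3] = 4(52) + 4(5) = 228
h[4] = 4(228) + 4(52) = 1120
h[5] = 4(1120) + 4(228) = 5392
h[6] = 4(5392) + 4(1120) = 26048

26048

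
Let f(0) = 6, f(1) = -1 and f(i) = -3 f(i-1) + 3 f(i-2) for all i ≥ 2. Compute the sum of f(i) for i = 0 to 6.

2966

f(2) = -3*(-1) + 3*6 = 21
f(3) = -3*21 + 3*(-1) = -66
f(4) = -3*(-66) + 3*21 = 261
f(5) = -3*261 + 3*(-66) = -981
f(6) = -3*(-981) + 3*261 = 3726
Sum = 6 + (-1) + 21 + (-66) + 261 + (-981) + 3726 = 2966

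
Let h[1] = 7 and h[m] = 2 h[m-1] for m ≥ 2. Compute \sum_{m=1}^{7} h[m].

889

h[2] = 2*7 = 14
h[3] = 2*14 = 28
h[4] = 2*28 = 56
h[5] = 2*56 = 112
h[6] = 2*112 = 224
h[7] = 2*224 = 448
Sum = 7 + 14 + 28 + 56 + 112 + 224 + 448 = 889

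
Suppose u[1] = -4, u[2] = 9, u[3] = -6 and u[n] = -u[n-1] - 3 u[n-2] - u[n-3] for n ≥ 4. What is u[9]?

272

u[4] = -(-6) - 3*9 - (-4) = -17
u[5] = -(-17) - 3*(-6) - 9 = 26
u[6] = -26 - 3*(-17) - (-6) = 31
u[7] = -31 - 3*26 - (-17) = -92
u[8] = -(-92) - 3*31 - 26 = -27
u[9] = -(-27) - 3*(-92) - 31 = 272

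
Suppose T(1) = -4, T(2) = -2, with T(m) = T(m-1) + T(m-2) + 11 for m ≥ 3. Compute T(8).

T(3) = (-2) + (-4) + 11 = 5
T(4) = 5 + (-2) + 11 = 14
T(5) = 14 + 5 + 11 = 30
T(6) = 30 + 14 + 11 = 55
T(7) = 55 + 30 + 11 = 96
T(8) = 96 + 55 + 11 = 162

162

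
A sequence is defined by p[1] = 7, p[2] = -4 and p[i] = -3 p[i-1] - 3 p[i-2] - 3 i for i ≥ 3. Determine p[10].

p[3] = -3(-4) - 3(7) - 9 = -18
p[4] = -3(-18) - 3(-4) - 12 = 54
p[5] = -3(54) - 3(-18) - 15 = -123
p[6] = -3(-123) - 3(54) - 18 = 189
p[7] = -3(189) - 3(-123) - 21 = -219
p[8] = -3(-219) - 3(189) - 24 = 66
p[9] = -3(66) - 3(-219) - 27 = 432
p[10] = -3(432) - 3(66) - 30 = -1524

-1524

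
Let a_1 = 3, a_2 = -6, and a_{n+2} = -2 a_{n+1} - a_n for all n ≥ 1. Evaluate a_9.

a_3 = -2*(-6) - 3 = 9
a_4 = -2*9 - (-6) = -12
a_5 = -2*(-12) - 9 = 15
a_6 = -2*15 - (-12) = -18
a_7 = -2*(-18) - 15 = 21
a_8 = -2*21 - (-18) = -24
a_9 = -2*(-24) - 21 = 27

27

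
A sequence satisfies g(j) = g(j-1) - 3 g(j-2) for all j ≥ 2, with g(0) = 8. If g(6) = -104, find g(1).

-5

Let g(1) = z.
g(2) = -24 + z
g(3) = -24 - 2z
g(4) = 48 - 5z
g(5) = 120 + z
g(6) = -24 + 16z
So -24 + 16z = -104, giving z = -5.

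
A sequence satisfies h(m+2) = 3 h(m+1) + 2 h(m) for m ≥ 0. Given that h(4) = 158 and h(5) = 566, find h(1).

Rearranging, h(m-2) = (h(m) - 3 h(m-1)) / 2.
h(3) = (566 - 3(158)) / 2 = 92/2 = 46
h(2) = (158 - 3(46)) / 2 = 20/2 = 10
h(1) = (46 - 3(10)) / 2 = 16/2 = 8

8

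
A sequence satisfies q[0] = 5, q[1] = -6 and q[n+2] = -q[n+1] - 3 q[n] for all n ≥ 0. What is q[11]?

q[2] = -(-6) - 3(5) = -9
q[3] = -(-9) - 3(-6) = 27
q[4] = -27 - 3(-9) = 0
q[5] = -0 - 3(27) = -81
q[6] = -(-81) - 3(0) = 81
q[7] = -81 - 3(-81) = 162
q[8] = -162 - 3(81) = -405
q[9] = -(-405) - 3(162) = -81
q[10] = -(-81) - 3(-405) = 1296
q[11] = -1296 - 3(-81) = -1053

-1053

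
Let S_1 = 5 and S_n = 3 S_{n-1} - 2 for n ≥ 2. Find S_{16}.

57395629

The fixed point is -2/(1 - 3) = 1, so S_n - 1 = 3(S_{n-1} - 1).
Hence S_n = 4·3^{n-1} + 1.
S_{16} = 4·3^{15} + 1 = 4·14348907 + 1 = 57395629.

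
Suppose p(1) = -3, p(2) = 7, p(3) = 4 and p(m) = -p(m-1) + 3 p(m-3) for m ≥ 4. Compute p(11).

p(4) = -4 + 3*(-3) = -13
p(5) = -(-13) + 3*7 = 34
p(6) = -34 + 3*4 = -22
p(7) = -(-22) + 3*(-13) = -17
p(8) = -(-17) + 3*34 = 119
p(9) = -119 + 3*(-22) = -185
p(10) = -(-185) + 3*(-17) = 134
p(11) = -134 + 3*119 = 223

223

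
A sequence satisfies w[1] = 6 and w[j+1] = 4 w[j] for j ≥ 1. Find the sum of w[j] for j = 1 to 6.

w[2] = 4·6 = 24
w[3] = 4·24 = 96
w[4] = 4·96 = 384
w[5] = 4·384 = 1536
w[6] = 4·1536 = 6144
Sum = 6 + 24 + 96 + 384 + 1536 + 6144 = 8190

8190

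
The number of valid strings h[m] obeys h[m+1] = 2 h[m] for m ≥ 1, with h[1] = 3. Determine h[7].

192

h[2] = 2(3) = 6
h[3] = 2(6) = 12
h[4] = 2(12) = 24
h[5] = 2(24) = 48
h[6] = 2(48) = 96
h[7] = 2(96) = 192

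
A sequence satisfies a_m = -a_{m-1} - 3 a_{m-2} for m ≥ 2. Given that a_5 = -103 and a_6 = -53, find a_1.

Rearranging, a_{m-2} = (a_m + a_{m-1}) / -3.
a_4 = (-53 + (-103)) / -3 = -156/-3 = 52
a_3 = (-103 + 52) / -3 = -51/-3 = 17
a_2 = (52 + 17) / -3 = 69/-3 = -23
a_1 = (17 + (-23)) / -3 = -6/-3 = 2

2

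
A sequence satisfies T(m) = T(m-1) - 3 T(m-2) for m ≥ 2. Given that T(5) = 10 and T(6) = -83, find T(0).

Rearranging, T(m-2) = (T(m) - T(m-1)) / -3.
T(4) = (-83 - 10) / -3 = -93/-3 = 31
T(3) = (10 - 31) / -3 = -21/-3 = 7
T(2) = (31 - 7) / -3 = 24/-3 = -8
T(1) = (7 - (-8)) / -3 = 15/-3 = -5
T(0) = (-8 - (-5)) / -3 = -3/-3 = 1

1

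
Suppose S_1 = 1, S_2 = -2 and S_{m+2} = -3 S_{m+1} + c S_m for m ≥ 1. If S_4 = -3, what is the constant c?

S_3 = 6 + c
S_4 = -18 - 5c
So -18 - 5c = -3, giving c = -3.

-3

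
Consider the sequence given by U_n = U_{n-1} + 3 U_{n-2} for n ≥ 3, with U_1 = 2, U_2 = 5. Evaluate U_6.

137

U_3 = 5 + 3(2) = 11
U_4 = 11 + 3(5) = 26
U_5 = 26 + 3(11) = 59
U_6 = 59 + 3(26) = 137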